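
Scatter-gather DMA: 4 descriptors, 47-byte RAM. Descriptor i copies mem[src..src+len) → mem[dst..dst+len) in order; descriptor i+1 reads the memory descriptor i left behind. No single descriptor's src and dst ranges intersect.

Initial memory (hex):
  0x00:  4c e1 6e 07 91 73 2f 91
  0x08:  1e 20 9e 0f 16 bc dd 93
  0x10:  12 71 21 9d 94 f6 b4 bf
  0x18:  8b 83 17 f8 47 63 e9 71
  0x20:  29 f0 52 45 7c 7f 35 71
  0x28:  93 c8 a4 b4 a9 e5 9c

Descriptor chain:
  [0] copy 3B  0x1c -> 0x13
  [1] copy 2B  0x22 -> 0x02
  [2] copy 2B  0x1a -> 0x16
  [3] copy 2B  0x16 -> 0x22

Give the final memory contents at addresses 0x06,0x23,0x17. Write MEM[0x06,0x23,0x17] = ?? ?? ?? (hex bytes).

MEM[0x06,0x23,0x17] = 2f f8 f8

D0: mem[0x13..0x15] <- [47 63 e9]
D1: mem[0x02..0x03] <- [52 45]
D2: mem[0x16..0x17] <- [17 f8]
D3: mem[0x22..0x23] <- [17 f8]
query mem[0x06]=0x2f, mem[0x23]=0xf8, mem[0x17]=0xf8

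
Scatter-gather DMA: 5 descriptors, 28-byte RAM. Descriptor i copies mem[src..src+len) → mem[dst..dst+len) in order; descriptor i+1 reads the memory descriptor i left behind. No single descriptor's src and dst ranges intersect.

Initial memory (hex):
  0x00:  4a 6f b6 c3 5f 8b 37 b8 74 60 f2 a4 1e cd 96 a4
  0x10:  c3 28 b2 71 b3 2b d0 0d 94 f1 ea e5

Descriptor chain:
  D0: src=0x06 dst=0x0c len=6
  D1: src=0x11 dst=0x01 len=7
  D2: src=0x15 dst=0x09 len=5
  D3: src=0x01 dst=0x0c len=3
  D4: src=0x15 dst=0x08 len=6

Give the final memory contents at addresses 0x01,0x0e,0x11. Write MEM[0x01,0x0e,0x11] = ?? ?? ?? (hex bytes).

#0 dst[0x0c+6] := {0x37,0xb8,0x74,0x60,0xf2,0xa4}
#1 dst[0x01+7] := {0xa4,0xb2,0x71,0xb3,0x2b,0xd0,0x0d}
#2 dst[0x09+5] := {0x2b,0xd0,0x0d,0x94,0xf1}
#3 dst[0x0c+3] := {0xa4,0xb2,0x71}
#4 dst[0x08+6] := {0x2b,0xd0,0x0d,0x94,0xf1,0xea}
query mem[0x01]=0xa4, mem[0x0e]=0x71, mem[0x11]=0xa4

MEM[0x01,0x0e,0x11] = a4 71 a4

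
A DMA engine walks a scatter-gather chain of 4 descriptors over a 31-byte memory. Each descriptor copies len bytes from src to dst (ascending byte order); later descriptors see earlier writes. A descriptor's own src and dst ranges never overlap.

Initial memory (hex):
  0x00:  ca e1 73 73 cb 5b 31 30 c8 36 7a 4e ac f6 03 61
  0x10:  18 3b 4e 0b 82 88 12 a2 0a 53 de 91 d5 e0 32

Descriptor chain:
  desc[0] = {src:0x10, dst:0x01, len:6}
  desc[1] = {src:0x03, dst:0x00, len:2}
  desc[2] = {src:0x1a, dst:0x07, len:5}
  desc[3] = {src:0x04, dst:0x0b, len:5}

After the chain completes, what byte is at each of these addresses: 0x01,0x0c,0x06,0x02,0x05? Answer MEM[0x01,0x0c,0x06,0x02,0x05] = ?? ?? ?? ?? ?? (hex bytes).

  after D0: wrote 6B at 0x01 = 183b4e0b8288
  after D1: wrote 2B at 0x00 = 4e0b
  after D2: wrote 5B at 0x07 = de91d5e032
  after D3: wrote 5B at 0x0b = 0b8288de91
query mem[0x01]=0x0b, mem[0x0c]=0x82, mem[0x06]=0x88, mem[0x02]=0x3b, mem[0x05]=0x82

MEM[0x01,0x0c,0x06,0x02,0x05] = 0b 82 88 3b 82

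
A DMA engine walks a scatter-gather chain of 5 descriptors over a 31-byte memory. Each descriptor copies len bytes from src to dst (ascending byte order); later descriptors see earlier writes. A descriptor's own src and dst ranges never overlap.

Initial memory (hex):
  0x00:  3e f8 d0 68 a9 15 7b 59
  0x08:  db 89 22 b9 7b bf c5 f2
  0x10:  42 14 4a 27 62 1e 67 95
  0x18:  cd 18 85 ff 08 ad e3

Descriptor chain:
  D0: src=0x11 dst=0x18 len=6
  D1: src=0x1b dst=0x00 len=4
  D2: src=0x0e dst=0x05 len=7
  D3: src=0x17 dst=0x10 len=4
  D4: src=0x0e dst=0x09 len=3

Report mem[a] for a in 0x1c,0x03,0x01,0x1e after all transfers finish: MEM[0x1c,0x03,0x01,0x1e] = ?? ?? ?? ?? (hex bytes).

[0] 0x11->0x18 len=6 : 14 4a 27 62 1e 67
[1] 0x1b->0x00 len=4 : 62 1e 67 e3
[2] 0x0e->0x05 len=7 : c5 f2 42 14 4a 27 62
[3] 0x17->0x10 len=4 : 95 14 4a 27
[4] 0x0e->0x09 len=3 : c5 f2 95
query mem[0x1c]=0x1e, mem[0x03]=0xe3, mem[0x01]=0x1e, mem[0x1e]=0xe3

MEM[0x1c,0x03,0x01,0x1e] = 1e e3 1e e3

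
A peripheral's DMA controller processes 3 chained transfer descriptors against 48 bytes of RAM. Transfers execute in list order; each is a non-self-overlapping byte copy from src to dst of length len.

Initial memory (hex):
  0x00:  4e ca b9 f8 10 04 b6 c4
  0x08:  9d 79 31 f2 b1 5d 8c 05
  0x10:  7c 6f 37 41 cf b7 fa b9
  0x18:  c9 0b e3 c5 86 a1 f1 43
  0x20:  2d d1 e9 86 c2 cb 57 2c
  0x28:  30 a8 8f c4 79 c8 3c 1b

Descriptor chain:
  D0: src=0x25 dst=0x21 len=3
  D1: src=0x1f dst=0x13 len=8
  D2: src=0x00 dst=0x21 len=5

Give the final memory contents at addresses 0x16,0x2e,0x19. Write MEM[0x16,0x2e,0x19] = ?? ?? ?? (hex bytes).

MEM[0x16,0x2e,0x19] = 57 3c cb

[0] 0x25->0x21 len=3 : cb 57 2c
[1] 0x1f->0x13 len=8 : 43 2d cb 57 2c c2 cb 57
[2] 0x00->0x21 len=5 : 4e ca b9 f8 10
query mem[0x16]=0x57, mem[0x2e]=0x3c, mem[0x19]=0xcb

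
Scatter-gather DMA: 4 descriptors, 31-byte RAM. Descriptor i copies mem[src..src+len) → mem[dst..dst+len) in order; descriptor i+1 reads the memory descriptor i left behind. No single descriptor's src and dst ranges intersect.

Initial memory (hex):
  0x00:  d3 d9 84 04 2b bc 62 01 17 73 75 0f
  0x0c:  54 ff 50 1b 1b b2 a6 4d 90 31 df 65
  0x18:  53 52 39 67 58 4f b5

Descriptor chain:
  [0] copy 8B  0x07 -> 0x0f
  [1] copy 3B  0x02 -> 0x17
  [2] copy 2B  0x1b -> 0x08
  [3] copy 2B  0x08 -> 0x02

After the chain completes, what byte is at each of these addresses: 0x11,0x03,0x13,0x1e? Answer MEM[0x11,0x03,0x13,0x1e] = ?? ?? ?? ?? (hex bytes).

  after D0: wrote 8B at 0x0f = 011773750f54ff50
  after D1: wrote 3B at 0x17 = 84042b
  after D2: wrote 2B at 0x08 = 6758
  after D3: wrote 2B at 0x02 = 6758
query mem[0x11]=0x73, mem[0x03]=0x58, mem[0x13]=0x0f, mem[0x1e]=0xb5

MEM[0x11,0x03,0x13,0x1e] = 73 58 0f b5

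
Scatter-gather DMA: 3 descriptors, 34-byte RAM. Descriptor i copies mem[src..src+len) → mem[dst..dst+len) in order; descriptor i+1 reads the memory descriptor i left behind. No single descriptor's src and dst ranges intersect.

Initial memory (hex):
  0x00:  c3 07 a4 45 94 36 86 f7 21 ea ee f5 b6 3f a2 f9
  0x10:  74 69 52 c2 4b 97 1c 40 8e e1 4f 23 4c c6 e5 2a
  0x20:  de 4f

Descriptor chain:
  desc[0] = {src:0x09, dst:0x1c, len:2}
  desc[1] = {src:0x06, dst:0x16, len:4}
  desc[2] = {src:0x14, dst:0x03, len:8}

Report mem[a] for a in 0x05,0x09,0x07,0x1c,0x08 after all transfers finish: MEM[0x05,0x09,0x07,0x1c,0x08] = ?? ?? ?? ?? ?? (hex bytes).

D0: mem[0x1c..0x1d] <- [ea ee]
D1: mem[0x16..0x19] <- [86 f7 21 ea]
D2: mem[0x03..0x0a] <- [4b 97 86 f7 21 ea 4f 23]
query mem[0x05]=0x86, mem[0x09]=0x4f, mem[0x07]=0x21, mem[0x1c]=0xea, mem[0x08]=0xea

MEM[0x05,0x09,0x07,0x1c,0x08] = 86 4f 21 ea ea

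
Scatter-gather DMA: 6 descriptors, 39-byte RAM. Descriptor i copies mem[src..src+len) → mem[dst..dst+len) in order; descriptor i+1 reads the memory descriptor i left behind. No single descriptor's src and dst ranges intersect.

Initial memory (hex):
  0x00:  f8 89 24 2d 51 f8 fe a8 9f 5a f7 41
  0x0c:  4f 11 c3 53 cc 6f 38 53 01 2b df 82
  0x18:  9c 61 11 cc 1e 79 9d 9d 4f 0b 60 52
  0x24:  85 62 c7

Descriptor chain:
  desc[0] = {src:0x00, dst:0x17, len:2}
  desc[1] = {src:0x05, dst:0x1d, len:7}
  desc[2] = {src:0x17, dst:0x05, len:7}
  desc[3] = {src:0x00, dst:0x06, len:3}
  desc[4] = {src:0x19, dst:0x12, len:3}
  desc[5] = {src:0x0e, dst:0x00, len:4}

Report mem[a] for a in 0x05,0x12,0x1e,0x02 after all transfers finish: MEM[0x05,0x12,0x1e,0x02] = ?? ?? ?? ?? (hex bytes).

MEM[0x05,0x12,0x1e,0x02] = f8 61 fe cc

D0: mem[0x17..0x18] <- [f8 89]
D1: mem[0x1d..0x23] <- [f8 fe a8 9f 5a f7 41]
D2: mem[0x05..0x0b] <- [f8 89 61 11 cc 1e f8]
D3: mem[0x06..0x08] <- [f8 89 24]
D4: mem[0x12..0x14] <- [61 11 cc]
D5: mem[0x00..0x03] <- [c3 53 cc 6f]
query mem[0x05]=0xf8, mem[0x12]=0x61, mem[0x1e]=0xfe, mem[0x02]=0xcc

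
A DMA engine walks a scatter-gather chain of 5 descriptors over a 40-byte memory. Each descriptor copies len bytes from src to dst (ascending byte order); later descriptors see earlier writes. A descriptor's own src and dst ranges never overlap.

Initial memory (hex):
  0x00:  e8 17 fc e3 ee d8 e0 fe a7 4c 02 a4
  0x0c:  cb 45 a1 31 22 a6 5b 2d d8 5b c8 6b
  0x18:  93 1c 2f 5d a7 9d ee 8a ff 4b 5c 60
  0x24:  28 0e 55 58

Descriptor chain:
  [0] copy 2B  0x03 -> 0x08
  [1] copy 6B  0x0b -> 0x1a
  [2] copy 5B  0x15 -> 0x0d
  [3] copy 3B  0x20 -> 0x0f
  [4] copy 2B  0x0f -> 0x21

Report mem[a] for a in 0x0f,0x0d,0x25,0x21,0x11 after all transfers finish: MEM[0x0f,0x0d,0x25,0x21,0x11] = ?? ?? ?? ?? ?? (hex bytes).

MEM[0x0f,0x0d,0x25,0x21,0x11] = ff 5b 0e ff 5c

D0: mem[0x08..0x09] <- [e3 ee]
D1: mem[0x1a..0x1f] <- [a4 cb 45 a1 31 22]
D2: mem[0x0d..0x11] <- [5b c8 6b 93 1c]
D3: mem[0x0f..0x11] <- [ff 4b 5c]
D4: mem[0x21..0x22] <- [ff 4b]
query mem[0x0f]=0xff, mem[0x0d]=0x5b, mem[0x25]=0x0e, mem[0x21]=0xff, mem[0x11]=0x5c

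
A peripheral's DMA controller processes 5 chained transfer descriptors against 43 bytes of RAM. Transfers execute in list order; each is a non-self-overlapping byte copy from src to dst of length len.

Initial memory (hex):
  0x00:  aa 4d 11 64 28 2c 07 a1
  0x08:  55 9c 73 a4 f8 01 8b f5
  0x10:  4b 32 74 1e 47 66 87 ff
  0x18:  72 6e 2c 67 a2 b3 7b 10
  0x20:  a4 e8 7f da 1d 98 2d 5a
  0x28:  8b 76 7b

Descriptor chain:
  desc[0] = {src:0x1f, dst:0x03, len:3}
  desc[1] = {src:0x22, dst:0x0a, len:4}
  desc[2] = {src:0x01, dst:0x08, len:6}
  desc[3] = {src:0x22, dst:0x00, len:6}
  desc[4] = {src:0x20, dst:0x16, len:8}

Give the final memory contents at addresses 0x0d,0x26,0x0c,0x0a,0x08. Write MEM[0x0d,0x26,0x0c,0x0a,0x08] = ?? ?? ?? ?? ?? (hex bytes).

MEM[0x0d,0x26,0x0c,0x0a,0x08] = 07 2d e8 10 4d

D0: mem[0x03..0x05] <- [10 a4 e8]
D1: mem[0x0a..0x0d] <- [7f da 1d 98]
D2: mem[0x08..0x0d] <- [4d 11 10 a4 e8 07]
D3: mem[0x00..0x05] <- [7f da 1d 98 2d 5a]
D4: mem[0x16..0x1d] <- [a4 e8 7f da 1d 98 2d 5a]
query mem[0x0d]=0x07, mem[0x26]=0x2d, mem[0x0c]=0xe8, mem[0x0a]=0x10, mem[0x08]=0x4d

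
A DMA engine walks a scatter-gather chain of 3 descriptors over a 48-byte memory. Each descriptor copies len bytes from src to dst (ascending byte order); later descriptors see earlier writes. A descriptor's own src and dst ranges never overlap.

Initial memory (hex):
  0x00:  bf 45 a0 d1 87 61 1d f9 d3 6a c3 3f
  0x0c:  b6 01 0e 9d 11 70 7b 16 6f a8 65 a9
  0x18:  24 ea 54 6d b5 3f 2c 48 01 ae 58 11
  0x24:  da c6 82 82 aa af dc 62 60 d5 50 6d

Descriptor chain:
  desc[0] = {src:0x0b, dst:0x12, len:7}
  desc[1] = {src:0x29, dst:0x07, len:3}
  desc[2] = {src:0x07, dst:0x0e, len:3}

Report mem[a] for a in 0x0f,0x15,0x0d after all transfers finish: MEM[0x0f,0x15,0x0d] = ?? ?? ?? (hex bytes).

MEM[0x0f,0x15,0x0d] = dc 0e 01

#0 dst[0x12+7] := {0x3f,0xb6,0x01,0x0e,0x9d,0x11,0x70}
#1 dst[0x07+3] := {0xaf,0xdc,0x62}
#2 dst[0x0e+3] := {0xaf,0xdc,0x62}
query mem[0x0f]=0xdc, mem[0x15]=0x0e, mem[0x0d]=0x01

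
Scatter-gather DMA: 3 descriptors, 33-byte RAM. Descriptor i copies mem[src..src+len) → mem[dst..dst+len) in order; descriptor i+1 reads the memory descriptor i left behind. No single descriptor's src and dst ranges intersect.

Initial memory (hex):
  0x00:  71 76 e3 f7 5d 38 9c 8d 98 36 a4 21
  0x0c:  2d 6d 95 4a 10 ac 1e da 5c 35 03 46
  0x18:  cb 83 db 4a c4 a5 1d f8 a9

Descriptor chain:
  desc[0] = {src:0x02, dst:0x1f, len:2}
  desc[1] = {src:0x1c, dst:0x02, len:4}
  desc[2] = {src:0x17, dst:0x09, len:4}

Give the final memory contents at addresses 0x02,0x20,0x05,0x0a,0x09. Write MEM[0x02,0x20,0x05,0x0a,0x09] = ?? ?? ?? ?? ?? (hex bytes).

MEM[0x02,0x20,0x05,0x0a,0x09] = c4 f7 e3 cb 46

[0] 0x02->0x1f len=2 : e3 f7
[1] 0x1c->0x02 len=4 : c4 a5 1d e3
[2] 0x17->0x09 len=4 : 46 cb 83 db
query mem[0x02]=0xc4, mem[0x20]=0xf7, mem[0x05]=0xe3, mem[0x0a]=0xcb, mem[0x09]=0x46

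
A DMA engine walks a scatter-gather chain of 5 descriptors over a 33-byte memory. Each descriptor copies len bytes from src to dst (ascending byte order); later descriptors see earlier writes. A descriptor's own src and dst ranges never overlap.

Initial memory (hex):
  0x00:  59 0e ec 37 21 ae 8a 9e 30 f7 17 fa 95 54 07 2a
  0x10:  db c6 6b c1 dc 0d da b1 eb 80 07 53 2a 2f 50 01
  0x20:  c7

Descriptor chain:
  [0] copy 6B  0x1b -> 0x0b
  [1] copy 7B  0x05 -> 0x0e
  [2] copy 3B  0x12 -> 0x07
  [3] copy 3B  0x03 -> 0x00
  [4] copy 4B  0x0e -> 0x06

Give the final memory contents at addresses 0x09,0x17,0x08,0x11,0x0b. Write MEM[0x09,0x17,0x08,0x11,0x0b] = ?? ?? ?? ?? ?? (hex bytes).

MEM[0x09,0x17,0x08,0x11,0x0b] = 30 b1 9e 30 53

D0: mem[0x0b..0x10] <- [53 2a 2f 50 01 c7]
D1: mem[0x0e..0x14] <- [ae 8a 9e 30 f7 17 53]
D2: mem[0x07..0x09] <- [f7 17 53]
D3: mem[0x00..0x02] <- [37 21 ae]
D4: mem[0x06..0x09] <- [ae 8a 9e 30]
query mem[0x09]=0x30, mem[0x17]=0xb1, mem[0x08]=0x9e, mem[0x11]=0x30, mem[0x0b]=0x53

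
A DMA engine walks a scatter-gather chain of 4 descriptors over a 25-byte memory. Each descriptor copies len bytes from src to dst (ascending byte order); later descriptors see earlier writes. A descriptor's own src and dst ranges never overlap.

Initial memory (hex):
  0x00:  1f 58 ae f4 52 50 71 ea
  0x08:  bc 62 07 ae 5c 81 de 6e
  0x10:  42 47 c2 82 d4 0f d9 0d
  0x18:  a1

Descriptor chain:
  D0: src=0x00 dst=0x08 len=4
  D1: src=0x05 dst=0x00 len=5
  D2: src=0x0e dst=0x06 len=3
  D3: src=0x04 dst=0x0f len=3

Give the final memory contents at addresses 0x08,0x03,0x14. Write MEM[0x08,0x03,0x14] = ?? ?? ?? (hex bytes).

D0: mem[0x08..0x0b] <- [1f 58 ae f4]
D1: mem[0x00..0x04] <- [50 71 ea 1f 58]
D2: mem[0x06..0x08] <- [de 6e 42]
D3: mem[0x0f..0x11] <- [58 50 de]
query mem[0x08]=0x42, mem[0x03]=0x1f, mem[0x14]=0xd4

MEM[0x08,0x03,0x14] = 42 1f d4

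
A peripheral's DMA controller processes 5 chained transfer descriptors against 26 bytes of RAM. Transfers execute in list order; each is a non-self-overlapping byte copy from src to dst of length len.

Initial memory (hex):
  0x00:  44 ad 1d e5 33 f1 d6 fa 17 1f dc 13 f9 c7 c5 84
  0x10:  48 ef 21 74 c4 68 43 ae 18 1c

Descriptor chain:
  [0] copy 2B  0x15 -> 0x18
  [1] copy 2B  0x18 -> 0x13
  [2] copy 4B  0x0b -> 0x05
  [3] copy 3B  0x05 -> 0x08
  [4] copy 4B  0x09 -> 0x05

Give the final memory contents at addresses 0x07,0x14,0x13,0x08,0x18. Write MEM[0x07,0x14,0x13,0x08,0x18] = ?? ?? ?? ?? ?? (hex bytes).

MEM[0x07,0x14,0x13,0x08,0x18] = 13 43 68 f9 68

#0 dst[0x18+2] := {0x68,0x43}
#1 dst[0x13+2] := {0x68,0x43}
#2 dst[0x05+4] := {0x13,0xf9,0xc7,0xc5}
#3 dst[0x08+3] := {0x13,0xf9,0xc7}
#4 dst[0x05+4] := {0xf9,0xc7,0x13,0xf9}
query mem[0x07]=0x13, mem[0x14]=0x43, mem[0x13]=0x68, mem[0x08]=0xf9, mem[0x18]=0x68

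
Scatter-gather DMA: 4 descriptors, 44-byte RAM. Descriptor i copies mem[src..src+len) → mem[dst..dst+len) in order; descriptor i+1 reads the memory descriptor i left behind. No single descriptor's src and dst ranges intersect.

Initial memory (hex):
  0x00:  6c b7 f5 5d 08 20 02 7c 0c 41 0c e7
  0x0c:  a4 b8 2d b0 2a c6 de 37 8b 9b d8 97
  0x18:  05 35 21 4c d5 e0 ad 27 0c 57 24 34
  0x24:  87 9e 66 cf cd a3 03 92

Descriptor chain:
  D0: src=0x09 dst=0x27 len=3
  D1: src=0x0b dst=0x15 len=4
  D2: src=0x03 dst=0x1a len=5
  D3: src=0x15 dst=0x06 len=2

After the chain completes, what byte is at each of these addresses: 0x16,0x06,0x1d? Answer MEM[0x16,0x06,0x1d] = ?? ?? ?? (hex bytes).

[0] 0x09->0x27 len=3 : 41 0c e7
[1] 0x0b->0x15 len=4 : e7 a4 b8 2d
[2] 0x03->0x1a len=5 : 5d 08 20 02 7c
[3] 0x15->0x06 len=2 : e7 a4
query mem[0x16]=0xa4, mem[0x06]=0xe7, mem[0x1d]=0x02

MEM[0x16,0x06,0x1d] = a4 e7 02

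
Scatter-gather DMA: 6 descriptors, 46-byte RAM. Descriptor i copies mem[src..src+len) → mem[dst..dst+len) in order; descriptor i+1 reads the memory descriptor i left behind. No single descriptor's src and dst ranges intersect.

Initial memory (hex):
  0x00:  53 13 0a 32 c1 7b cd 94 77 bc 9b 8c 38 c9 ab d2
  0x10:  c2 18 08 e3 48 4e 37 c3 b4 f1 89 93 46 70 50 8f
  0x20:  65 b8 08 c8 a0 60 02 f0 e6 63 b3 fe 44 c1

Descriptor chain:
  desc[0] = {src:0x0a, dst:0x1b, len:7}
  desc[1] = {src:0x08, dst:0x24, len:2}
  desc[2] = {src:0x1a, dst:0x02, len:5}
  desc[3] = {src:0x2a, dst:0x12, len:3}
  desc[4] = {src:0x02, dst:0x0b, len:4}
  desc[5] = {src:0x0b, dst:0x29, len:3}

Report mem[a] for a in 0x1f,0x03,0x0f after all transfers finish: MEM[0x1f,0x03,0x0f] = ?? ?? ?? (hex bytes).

MEM[0x1f,0x03,0x0f] = ab 9b d2

[0] 0x0a->0x1b len=7 : 9b 8c 38 c9 ab d2 c2
[1] 0x08->0x24 len=2 : 77 bc
[2] 0x1a->0x02 len=5 : 89 9b 8c 38 c9
[3] 0x2a->0x12 len=3 : b3 fe 44
[4] 0x02->0x0b len=4 : 89 9b 8c 38
[5] 0x0b->0x29 len=3 : 89 9b 8c
query mem[0x1f]=0xab, mem[0x03]=0x9b, mem[0x0f]=0xd2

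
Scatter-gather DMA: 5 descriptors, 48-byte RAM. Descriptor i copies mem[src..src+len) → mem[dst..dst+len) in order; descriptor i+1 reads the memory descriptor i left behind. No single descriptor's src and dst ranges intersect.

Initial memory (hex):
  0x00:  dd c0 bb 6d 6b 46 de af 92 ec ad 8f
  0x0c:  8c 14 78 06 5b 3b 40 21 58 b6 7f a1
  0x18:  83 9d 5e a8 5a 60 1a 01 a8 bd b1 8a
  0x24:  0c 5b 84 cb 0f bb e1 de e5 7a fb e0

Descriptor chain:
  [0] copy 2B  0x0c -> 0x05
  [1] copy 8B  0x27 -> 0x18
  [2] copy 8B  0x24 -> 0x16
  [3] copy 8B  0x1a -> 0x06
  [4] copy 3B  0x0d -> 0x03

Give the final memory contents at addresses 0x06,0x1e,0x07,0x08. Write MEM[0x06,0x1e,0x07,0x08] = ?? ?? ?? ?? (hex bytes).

MEM[0x06,0x1e,0x07,0x08] = 0f 7a bb e1

[0] 0x0c->0x05 len=2 : 8c 14
[1] 0x27->0x18 len=8 : cb 0f bb e1 de e5 7a fb
[2] 0x24->0x16 len=8 : 0c 5b 84 cb 0f bb e1 de
[3] 0x1a->0x06 len=8 : 0f bb e1 de 7a fb a8 bd
[4] 0x0d->0x03 len=3 : bd 78 06
query mem[0x06]=0x0f, mem[0x1e]=0x7a, mem[0x07]=0xbb, mem[0x08]=0xe1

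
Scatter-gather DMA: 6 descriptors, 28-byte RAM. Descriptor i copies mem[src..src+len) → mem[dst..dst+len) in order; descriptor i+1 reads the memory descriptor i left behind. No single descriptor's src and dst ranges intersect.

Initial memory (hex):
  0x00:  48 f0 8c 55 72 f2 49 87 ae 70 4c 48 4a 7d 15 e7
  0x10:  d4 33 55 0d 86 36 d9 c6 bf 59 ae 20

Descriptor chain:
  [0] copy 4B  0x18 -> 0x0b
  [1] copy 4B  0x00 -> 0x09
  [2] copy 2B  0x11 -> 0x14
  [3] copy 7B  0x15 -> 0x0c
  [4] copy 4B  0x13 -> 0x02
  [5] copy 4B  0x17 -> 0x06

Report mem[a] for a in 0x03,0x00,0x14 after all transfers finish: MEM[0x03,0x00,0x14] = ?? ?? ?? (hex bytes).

#0 dst[0x0b+4] := {0xbf,0x59,0xae,0x20}
#1 dst[0x09+4] := {0x48,0xf0,0x8c,0x55}
#2 dst[0x14+2] := {0x33,0x55}
#3 dst[0x0c+7] := {0x55,0xd9,0xc6,0xbf,0x59,0xae,0x20}
#4 dst[0x02+4] := {0x0d,0x33,0x55,0xd9}
#5 dst[0x06+4] := {0xc6,0xbf,0x59,0xae}
query mem[0x03]=0x33, mem[0x00]=0x48, mem[0x14]=0x33

MEM[0x03,0x00,0x14] = 33 48 33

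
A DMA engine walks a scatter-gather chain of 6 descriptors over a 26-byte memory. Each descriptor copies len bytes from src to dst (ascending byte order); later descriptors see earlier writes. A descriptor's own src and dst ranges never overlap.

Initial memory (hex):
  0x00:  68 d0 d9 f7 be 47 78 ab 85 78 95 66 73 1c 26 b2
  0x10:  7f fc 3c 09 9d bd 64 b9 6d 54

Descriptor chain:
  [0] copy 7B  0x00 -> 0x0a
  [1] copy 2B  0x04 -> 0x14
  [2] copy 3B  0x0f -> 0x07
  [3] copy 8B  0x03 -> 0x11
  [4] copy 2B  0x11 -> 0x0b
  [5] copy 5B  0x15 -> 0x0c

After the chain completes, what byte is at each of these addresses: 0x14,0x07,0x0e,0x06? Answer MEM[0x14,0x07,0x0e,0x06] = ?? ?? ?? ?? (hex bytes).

MEM[0x14,0x07,0x0e,0x06] = 78 47 fc 78

  after D0: wrote 7B at 0x0a = 68d0d9f7be4778
  after D1: wrote 2B at 0x14 = be47
  after D2: wrote 3B at 0x07 = 4778fc
  after D3: wrote 8B at 0x11 = f7be47784778fc68
  after D4: wrote 2B at 0x0b = f7be
  after D5: wrote 5B at 0x0c = 4778fc6854
query mem[0x14]=0x78, mem[0x07]=0x47, mem[0x0e]=0xfc, mem[0x06]=0x78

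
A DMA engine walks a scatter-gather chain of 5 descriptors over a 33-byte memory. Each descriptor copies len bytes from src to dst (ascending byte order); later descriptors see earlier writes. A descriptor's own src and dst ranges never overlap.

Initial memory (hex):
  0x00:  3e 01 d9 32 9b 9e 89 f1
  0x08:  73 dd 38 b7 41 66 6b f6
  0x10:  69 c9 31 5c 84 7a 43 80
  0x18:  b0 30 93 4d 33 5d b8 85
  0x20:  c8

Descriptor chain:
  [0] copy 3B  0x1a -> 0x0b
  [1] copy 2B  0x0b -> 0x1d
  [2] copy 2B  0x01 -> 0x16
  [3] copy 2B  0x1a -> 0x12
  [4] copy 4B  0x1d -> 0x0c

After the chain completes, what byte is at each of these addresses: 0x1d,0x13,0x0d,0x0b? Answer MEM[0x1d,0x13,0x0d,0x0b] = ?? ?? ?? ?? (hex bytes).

D0: mem[0x0b..0x0d] <- [93 4d 33]
D1: mem[0x1d..0x1e] <- [93 4d]
D2: mem[0x16..0x17] <- [01 d9]
D3: mem[0x12..0x13] <- [93 4d]
D4: mem[0x0c..0x0f] <- [93 4d 85 c8]
query mem[0x1d]=0x93, mem[0x13]=0x4d, mem[0x0d]=0x4d, mem[0x0b]=0x93

MEM[0x1d,0x13,0x0d,0x0b] = 93 4d 4d 93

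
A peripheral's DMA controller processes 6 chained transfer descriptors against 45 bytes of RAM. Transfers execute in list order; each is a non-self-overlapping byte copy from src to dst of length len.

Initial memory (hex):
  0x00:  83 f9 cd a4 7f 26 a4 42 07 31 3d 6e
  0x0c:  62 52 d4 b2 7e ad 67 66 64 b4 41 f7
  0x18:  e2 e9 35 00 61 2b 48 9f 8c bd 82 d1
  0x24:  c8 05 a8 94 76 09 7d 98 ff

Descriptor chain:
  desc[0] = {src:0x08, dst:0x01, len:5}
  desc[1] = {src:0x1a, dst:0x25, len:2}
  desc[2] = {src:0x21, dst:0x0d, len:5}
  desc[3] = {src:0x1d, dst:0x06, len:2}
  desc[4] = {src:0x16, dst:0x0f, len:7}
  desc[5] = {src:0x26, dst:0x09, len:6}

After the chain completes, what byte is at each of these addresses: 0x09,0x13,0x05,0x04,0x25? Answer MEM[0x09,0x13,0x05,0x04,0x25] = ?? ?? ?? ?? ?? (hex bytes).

MEM[0x09,0x13,0x05,0x04,0x25] = 00 35 62 6e 35

D0: mem[0x01..0x05] <- [07 31 3d 6e 62]
D1: mem[0x25..0x26] <- [35 00]
D2: mem[0x0d..0x11] <- [bd 82 d1 c8 35]
D3: mem[0x06..0x07] <- [2b 48]
D4: mem[0x0f..0x15] <- [41 f7 e2 e9 35 00 61]
D5: mem[0x09..0x0e] <- [00 94 76 09 7d 98]
query mem[0x09]=0x00, mem[0x13]=0x35, mem[0x05]=0x62, mem[0x04]=0x6e, mem[0x25]=0x35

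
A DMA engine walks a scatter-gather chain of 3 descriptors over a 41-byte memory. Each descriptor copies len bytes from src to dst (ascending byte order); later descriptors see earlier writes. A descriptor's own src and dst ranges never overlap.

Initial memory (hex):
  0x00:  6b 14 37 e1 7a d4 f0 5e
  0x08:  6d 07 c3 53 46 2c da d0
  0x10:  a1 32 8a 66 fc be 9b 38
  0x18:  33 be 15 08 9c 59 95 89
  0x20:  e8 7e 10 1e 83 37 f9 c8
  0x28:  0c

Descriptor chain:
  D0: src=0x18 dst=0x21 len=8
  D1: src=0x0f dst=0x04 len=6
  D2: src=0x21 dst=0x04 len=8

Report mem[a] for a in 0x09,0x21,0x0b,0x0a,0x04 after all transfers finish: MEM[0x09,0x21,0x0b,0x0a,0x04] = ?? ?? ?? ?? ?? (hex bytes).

[0] 0x18->0x21 len=8 : 33 be 15 08 9c 59 95 89
[1] 0x0f->0x04 len=6 : d0 a1 32 8a 66 fc
[2] 0x21->0x04 len=8 : 33 be 15 08 9c 59 95 89
query mem[0x09]=0x59, mem[0x21]=0x33, mem[0x0b]=0x89, mem[0x0a]=0x95, mem[0x04]=0x33

MEM[0x09,0x21,0x0b,0x0a,0x04] = 59 33 89 95 33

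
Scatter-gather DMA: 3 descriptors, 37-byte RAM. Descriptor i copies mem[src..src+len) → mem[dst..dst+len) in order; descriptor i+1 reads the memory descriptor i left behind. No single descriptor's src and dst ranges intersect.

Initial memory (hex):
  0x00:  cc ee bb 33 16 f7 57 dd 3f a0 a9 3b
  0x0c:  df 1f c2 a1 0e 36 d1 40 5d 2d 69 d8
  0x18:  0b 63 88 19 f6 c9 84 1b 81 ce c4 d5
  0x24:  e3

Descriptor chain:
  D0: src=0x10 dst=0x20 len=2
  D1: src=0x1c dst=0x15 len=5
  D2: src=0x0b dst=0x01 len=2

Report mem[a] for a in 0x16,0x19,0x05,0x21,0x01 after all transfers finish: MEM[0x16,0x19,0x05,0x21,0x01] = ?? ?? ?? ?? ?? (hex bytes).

MEM[0x16,0x19,0x05,0x21,0x01] = c9 0e f7 36 3b

[0] 0x10->0x20 len=2 : 0e 36
[1] 0x1c->0x15 len=5 : f6 c9 84 1b 0e
[2] 0x0b->0x01 len=2 : 3b df
query mem[0x16]=0xc9, mem[0x19]=0x0e, mem[0x05]=0xf7, mem[0x21]=0x36, mem[0x01]=0x3b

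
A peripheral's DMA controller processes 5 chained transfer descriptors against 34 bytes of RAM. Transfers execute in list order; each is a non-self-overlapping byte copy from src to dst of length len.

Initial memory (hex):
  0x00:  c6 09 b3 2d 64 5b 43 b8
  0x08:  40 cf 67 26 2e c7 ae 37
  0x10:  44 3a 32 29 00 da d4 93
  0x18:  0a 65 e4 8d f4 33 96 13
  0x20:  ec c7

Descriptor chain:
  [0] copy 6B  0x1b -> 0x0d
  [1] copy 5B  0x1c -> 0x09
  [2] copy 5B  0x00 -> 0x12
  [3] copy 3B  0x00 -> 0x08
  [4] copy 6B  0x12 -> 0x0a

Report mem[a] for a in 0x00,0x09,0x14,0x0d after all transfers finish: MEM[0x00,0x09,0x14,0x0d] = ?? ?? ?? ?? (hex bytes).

MEM[0x00,0x09,0x14,0x0d] = c6 09 b3 2d

  after D0: wrote 6B at 0x0d = 8df4339613ec
  after D1: wrote 5B at 0x09 = f4339613ec
  after D2: wrote 5B at 0x12 = c609b32d64
  after D3: wrote 3B at 0x08 = c609b3
  after D4: wrote 6B at 0x0a = c609b32d6493
query mem[0x00]=0xc6, mem[0x09]=0x09, mem[0x14]=0xb3, mem[0x0d]=0x2d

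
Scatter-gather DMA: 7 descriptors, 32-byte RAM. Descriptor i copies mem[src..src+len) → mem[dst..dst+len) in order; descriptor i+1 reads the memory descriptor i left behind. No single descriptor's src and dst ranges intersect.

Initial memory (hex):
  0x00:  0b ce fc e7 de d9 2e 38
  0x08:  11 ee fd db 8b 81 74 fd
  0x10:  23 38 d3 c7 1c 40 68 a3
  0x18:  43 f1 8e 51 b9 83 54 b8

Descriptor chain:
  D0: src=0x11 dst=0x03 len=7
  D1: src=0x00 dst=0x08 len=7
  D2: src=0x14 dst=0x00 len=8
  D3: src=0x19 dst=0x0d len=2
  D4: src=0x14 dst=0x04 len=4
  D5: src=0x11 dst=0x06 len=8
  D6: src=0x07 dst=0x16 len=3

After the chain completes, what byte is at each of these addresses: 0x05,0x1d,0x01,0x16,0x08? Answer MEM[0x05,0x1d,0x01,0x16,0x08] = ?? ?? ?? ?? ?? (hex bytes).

MEM[0x05,0x1d,0x01,0x16,0x08] = 40 83 40 d3 c7

  after D0: wrote 7B at 0x03 = 38d3c71c4068a3
  after D1: wrote 7B at 0x08 = 0bcefc38d3c71c
  after D2: wrote 8B at 0x00 = 1c4068a343f18e51
  after D3: wrote 2B at 0x0d = f18e
  after D4: wrote 4B at 0x04 = 1c4068a3
  after D5: wrote 8B at 0x06 = 38d3c71c4068a343
  after D6: wrote 3B at 0x16 = d3c71c
query mem[0x05]=0x40, mem[0x1d]=0x83, mem[0x01]=0x40, mem[0x16]=0xd3, mem[0x08]=0xc7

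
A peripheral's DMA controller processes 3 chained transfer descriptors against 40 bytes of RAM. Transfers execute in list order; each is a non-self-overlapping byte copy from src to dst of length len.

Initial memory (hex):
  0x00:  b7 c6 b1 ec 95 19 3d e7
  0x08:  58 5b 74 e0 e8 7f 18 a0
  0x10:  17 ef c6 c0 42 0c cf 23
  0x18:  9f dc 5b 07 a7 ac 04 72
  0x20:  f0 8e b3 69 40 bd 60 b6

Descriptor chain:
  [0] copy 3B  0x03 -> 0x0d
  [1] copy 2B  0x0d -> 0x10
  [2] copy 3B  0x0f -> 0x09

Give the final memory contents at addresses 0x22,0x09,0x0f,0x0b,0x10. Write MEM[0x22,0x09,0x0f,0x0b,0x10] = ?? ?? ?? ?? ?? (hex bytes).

  after D0: wrote 3B at 0x0d = ec9519
  after D1: wrote 2B at 0x10 = ec95
  after D2: wrote 3B at 0x09 = 19ec95
query mem[0x22]=0xb3, mem[0x09]=0x19, mem[0x0f]=0x19, mem[0x0b]=0x95, mem[0x10]=0xec

MEM[0x22,0x09,0x0f,0x0b,0x10] = b3 19 19 95 ec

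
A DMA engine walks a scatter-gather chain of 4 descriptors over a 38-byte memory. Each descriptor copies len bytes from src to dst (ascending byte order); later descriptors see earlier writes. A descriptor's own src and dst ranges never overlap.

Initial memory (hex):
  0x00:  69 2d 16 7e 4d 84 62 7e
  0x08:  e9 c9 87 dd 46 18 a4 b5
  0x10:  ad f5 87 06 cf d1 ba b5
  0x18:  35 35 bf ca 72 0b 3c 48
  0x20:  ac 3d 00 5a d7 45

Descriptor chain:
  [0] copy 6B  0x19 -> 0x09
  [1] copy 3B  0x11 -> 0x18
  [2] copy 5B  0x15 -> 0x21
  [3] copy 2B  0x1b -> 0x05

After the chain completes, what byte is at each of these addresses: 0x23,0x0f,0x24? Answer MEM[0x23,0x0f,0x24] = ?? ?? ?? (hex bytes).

D0: mem[0x09..0x0e] <- [35 bf ca 72 0b 3c]
D1: mem[0x18..0x1a] <- [f5 87 06]
D2: mem[0x21..0x25] <- [d1 ba b5 f5 87]
D3: mem[0x05..0x06] <- [ca 72]
query mem[0x23]=0xb5, mem[0x0f]=0xb5, mem[0x24]=0xf5

MEM[0x23,0x0f,0x24] = b5 b5 f5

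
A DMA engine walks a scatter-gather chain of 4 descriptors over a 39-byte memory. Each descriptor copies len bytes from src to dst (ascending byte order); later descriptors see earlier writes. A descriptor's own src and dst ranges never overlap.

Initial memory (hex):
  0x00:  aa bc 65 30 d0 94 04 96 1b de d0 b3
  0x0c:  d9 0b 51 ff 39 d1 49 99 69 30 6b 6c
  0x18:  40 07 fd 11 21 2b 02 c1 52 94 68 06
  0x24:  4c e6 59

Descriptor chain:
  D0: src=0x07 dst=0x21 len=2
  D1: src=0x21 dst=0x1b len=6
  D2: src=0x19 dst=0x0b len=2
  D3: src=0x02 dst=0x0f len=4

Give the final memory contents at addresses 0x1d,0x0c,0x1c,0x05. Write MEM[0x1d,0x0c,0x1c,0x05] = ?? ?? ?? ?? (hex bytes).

D0: mem[0x21..0x22] <- [96 1b]
D1: mem[0x1b..0x20] <- [96 1b 06 4c e6 59]
D2: mem[0x0b..0x0c] <- [07 fd]
D3: mem[0x0f..0x12] <- [65 30 d0 94]
query mem[0x1d]=0x06, mem[0x0c]=0xfd, mem[0x1c]=0x1b, mem[0x05]=0x94

MEM[0x1d,0x0c,0x1c,0x05] = 06 fd 1b 94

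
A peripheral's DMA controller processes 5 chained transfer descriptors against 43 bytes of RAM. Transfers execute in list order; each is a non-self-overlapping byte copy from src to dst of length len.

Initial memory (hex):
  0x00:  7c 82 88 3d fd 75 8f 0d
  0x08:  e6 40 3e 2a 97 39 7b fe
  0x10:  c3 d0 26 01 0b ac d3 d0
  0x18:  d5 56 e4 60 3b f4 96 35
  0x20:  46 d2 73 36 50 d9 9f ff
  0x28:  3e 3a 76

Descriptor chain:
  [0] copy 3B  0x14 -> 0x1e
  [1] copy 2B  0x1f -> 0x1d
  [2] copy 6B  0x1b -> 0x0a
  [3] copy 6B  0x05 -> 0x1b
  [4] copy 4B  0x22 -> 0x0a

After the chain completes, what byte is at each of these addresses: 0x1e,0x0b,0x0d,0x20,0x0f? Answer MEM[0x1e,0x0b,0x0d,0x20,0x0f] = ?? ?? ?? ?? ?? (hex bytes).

MEM[0x1e,0x0b,0x0d,0x20,0x0f] = e6 36 d9 60 d3

#0 dst[0x1e+3] := {0x0b,0xac,0xd3}
#1 dst[0x1d+2] := {0xac,0xd3}
#2 dst[0x0a+6] := {0x60,0x3b,0xac,0xd3,0xac,0xd3}
#3 dst[0x1b+6] := {0x75,0x8f,0x0d,0xe6,0x40,0x60}
#4 dst[0x0a+4] := {0x73,0x36,0x50,0xd9}
query mem[0x1e]=0xe6, mem[0x0b]=0x36, mem[0x0d]=0xd9, mem[0x20]=0x60, mem[0x0f]=0xd3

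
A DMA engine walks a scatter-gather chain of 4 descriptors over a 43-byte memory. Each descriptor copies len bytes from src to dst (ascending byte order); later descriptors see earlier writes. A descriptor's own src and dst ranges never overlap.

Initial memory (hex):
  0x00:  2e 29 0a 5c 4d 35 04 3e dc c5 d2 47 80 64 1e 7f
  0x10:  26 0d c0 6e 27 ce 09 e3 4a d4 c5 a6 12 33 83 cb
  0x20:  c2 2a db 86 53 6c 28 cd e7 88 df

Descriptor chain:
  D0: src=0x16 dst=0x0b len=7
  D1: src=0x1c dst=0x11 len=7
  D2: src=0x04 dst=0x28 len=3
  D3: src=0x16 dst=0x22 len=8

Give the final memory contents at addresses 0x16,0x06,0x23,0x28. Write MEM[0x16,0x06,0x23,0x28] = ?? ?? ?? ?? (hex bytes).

  after D0: wrote 7B at 0x0b = 09e34ad4c5a612
  after D1: wrote 7B at 0x11 = 123383cbc22adb
  after D2: wrote 3B at 0x28 = 4d3504
  after D3: wrote 8B at 0x22 = 2adb4ad4c5a61233
query mem[0x16]=0x2a, mem[0x06]=0x04, mem[0x23]=0xdb, mem[0x28]=0x12

MEM[0x16,0x06,0x23,0x28] = 2a 04 db 12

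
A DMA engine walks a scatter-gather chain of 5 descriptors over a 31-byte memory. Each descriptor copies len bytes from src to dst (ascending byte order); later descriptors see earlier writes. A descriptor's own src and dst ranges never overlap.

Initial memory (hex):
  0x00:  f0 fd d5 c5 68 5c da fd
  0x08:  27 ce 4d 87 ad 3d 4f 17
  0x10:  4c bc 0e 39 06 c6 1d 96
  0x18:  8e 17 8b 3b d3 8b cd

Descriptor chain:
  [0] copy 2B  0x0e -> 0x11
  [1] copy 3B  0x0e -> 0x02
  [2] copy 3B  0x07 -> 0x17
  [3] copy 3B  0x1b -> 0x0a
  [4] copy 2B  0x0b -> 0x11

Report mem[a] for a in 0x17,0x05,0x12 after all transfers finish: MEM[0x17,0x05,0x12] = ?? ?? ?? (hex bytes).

MEM[0x17,0x05,0x12] = fd 5c 8b

D0: mem[0x11..0x12] <- [4f 17]
D1: mem[0x02..0x04] <- [4f 17 4c]
D2: mem[0x17..0x19] <- [fd 27 ce]
D3: mem[0x0a..0x0c] <- [3b d3 8b]
D4: mem[0x11..0x12] <- [d3 8b]
query mem[0x17]=0xfd, mem[0x05]=0x5c, mem[0x12]=0x8b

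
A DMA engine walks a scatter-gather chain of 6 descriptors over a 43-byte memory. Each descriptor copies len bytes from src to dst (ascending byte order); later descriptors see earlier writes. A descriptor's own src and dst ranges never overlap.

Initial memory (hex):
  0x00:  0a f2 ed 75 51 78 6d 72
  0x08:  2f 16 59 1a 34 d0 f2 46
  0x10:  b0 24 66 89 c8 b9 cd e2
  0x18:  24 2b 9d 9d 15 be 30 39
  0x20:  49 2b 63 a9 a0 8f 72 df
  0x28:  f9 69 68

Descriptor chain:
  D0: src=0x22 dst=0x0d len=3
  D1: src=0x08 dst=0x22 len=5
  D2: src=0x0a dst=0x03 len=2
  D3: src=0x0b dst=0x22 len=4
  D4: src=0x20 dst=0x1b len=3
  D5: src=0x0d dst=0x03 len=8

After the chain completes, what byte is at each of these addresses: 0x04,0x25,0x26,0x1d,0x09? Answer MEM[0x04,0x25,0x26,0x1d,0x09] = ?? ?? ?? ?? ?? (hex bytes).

#0 dst[0x0d+3] := {0x63,0xa9,0xa0}
#1 dst[0x22+5] := {0x2f,0x16,0x59,0x1a,0x34}
#2 dst[0x03+2] := {0x59,0x1a}
#3 dst[0x22+4] := {0x1a,0x34,0x63,0xa9}
#4 dst[0x1b+3] := {0x49,0x2b,0x1a}
#5 dst[0x03+8] := {0x63,0xa9,0xa0,0xb0,0x24,0x66,0x89,0xc8}
query mem[0x04]=0xa9, mem[0x25]=0xa9, mem[0x26]=0x34, mem[0x1d]=0x1a, mem[0x09]=0x89

MEM[0x04,0x25,0x26,0x1d,0x09] = a9 a9 34 1a 89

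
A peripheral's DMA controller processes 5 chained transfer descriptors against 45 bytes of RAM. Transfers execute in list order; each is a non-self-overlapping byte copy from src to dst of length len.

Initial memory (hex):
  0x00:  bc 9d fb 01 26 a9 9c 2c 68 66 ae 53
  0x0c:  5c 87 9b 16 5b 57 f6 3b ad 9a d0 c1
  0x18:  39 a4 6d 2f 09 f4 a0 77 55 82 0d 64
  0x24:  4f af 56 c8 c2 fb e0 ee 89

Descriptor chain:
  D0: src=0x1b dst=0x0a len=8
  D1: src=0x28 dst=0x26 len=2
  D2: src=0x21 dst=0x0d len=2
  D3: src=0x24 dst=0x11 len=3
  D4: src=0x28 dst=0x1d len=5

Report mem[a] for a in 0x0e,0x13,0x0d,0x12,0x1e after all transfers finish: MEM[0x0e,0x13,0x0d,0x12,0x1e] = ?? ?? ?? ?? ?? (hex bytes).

D0: mem[0x0a..0x11] <- [2f 09 f4 a0 77 55 82 0d]
D1: mem[0x26..0x27] <- [c2 fb]
D2: mem[0x0d..0x0e] <- [82 0d]
D3: mem[0x11..0x13] <- [4f af c2]
D4: mem[0x1d..0x21] <- [c2 fb e0 ee 89]
query mem[0x0e]=0x0d, mem[0x13]=0xc2, mem[0x0d]=0x82, mem[0x12]=0xaf, mem[0x1e]=0xfb

MEM[0x0e,0x13,0x0d,0x12,0x1e] = 0d c2 82 af fb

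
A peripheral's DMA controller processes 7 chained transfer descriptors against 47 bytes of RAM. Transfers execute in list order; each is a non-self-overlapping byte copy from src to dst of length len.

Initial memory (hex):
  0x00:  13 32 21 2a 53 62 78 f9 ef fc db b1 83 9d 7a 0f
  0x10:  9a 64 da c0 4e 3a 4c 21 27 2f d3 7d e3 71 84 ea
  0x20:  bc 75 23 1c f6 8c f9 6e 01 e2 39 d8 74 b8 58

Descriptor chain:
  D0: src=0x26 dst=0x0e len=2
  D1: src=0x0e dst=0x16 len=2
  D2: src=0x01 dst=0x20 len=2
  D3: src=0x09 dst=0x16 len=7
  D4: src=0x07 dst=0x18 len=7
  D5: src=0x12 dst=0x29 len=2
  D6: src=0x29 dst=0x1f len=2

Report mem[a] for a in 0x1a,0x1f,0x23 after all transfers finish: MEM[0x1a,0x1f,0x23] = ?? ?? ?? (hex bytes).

MEM[0x1a,0x1f,0x23] = fc da 1c

  after D0: wrote 2B at 0x0e = f96e
  after D1: wrote 2B at 0x16 = f96e
  after D2: wrote 2B at 0x20 = 3221
  after D3: wrote 7B at 0x16 = fcdbb1839df96e
  after D4: wrote 7B at 0x18 = f9effcdbb1839d
  after D5: wrote 2B at 0x29 = dac0
  after D6: wrote 2B at 0x1f = dac0
query mem[0x1a]=0xfc, mem[0x1f]=0xda, mem[0x23]=0x1c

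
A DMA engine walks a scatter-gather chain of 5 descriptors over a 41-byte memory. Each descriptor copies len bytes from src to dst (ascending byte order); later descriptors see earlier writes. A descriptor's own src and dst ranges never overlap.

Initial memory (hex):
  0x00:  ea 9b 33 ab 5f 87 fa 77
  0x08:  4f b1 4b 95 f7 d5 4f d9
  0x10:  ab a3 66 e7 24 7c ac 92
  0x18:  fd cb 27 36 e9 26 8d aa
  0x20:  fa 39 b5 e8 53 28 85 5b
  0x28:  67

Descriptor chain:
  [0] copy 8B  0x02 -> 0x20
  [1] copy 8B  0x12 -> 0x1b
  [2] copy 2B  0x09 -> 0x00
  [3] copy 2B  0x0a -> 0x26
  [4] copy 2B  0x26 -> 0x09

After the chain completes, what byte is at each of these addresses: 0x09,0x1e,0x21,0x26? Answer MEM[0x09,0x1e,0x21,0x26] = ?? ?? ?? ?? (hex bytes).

D0: mem[0x20..0x27] <- [33 ab 5f 87 fa 77 4f b1]
D1: mem[0x1b..0x22] <- [66 e7 24 7c ac 92 fd cb]
D2: mem[0x00..0x01] <- [b1 4b]
D3: mem[0x26..0x27] <- [4b 95]
D4: mem[0x09..0x0a] <- [4b 95]
query mem[0x09]=0x4b, mem[0x1e]=0x7c, mem[0x21]=0xfd, mem[0x26]=0x4b

MEM[0x09,0x1e,0x21,0x26] = 4b 7c fd 4b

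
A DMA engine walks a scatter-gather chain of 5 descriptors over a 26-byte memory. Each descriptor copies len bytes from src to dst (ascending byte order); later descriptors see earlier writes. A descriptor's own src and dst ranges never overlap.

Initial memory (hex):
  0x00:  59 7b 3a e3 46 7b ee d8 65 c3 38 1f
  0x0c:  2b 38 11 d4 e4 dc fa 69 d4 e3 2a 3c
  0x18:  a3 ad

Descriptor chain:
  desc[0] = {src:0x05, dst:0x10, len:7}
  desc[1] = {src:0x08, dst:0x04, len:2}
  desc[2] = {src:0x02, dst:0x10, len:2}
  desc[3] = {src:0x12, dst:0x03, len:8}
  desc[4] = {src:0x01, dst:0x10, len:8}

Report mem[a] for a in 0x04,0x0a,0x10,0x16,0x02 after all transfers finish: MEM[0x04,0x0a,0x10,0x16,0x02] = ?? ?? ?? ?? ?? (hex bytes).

MEM[0x04,0x0a,0x10,0x16,0x02] = 65 ad 7b 1f 3a

D0: mem[0x10..0x16] <- [7b ee d8 65 c3 38 1f]
D1: mem[0x04..0x05] <- [65 c3]
D2: mem[0x10..0x11] <- [3a e3]
D3: mem[0x03..0x0a] <- [d8 65 c3 38 1f 3c a3 ad]
D4: mem[0x10..0x17] <- [7b 3a d8 65 c3 38 1f 3c]
query mem[0x04]=0x65, mem[0x0a]=0xad, mem[0x10]=0x7b, mem[0x16]=0x1f, mem[0x02]=0x3a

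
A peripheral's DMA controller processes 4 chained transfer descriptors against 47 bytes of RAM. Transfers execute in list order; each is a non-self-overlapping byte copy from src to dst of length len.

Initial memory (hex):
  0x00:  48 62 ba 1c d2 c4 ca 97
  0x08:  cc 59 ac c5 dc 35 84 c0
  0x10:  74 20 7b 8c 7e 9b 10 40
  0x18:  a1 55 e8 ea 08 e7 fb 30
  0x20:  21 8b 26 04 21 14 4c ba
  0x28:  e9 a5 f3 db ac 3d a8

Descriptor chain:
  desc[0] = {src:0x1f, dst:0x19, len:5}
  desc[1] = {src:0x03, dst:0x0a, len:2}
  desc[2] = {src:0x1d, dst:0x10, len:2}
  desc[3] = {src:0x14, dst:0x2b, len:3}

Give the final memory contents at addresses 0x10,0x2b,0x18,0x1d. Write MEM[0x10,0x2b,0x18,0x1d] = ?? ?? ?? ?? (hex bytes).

[0] 0x1f->0x19 len=5 : 30 21 8b 26 04
[1] 0x03->0x0a len=2 : 1c d2
[2] 0x1d->0x10 len=2 : 04 fb
[3] 0x14->0x2b len=3 : 7e 9b 10
query mem[0x10]=0x04, mem[0x2b]=0x7e, mem[0x18]=0xa1, mem[0x1d]=0x04

MEM[0x10,0x2b,0x18,0x1d] = 04 7e a1 04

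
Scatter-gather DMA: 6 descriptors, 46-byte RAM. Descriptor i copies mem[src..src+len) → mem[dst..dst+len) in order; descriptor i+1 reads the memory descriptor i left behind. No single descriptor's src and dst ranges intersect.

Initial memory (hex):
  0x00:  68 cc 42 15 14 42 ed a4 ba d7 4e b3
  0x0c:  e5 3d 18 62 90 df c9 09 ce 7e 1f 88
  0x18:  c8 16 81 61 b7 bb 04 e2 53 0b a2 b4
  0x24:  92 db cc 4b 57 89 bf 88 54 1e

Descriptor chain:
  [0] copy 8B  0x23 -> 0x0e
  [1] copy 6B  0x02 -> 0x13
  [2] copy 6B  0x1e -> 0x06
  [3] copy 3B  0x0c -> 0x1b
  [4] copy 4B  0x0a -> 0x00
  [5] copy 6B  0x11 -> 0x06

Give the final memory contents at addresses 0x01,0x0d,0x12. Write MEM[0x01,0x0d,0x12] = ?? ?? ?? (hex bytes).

[0] 0x23->0x0e len=8 : b4 92 db cc 4b 57 89 bf
[1] 0x02->0x13 len=6 : 42 15 14 42 ed a4
[2] 0x1e->0x06 len=6 : 04 e2 53 0b a2 b4
[3] 0x0c->0x1b len=3 : e5 3d b4
[4] 0x0a->0x00 len=4 : a2 b4 e5 3d
[5] 0x11->0x06 len=6 : cc 4b 42 15 14 42
query mem[0x01]=0xb4, mem[0x0d]=0x3d, mem[0x12]=0x4b

MEM[0x01,0x0d,0x12] = b4 3d 4b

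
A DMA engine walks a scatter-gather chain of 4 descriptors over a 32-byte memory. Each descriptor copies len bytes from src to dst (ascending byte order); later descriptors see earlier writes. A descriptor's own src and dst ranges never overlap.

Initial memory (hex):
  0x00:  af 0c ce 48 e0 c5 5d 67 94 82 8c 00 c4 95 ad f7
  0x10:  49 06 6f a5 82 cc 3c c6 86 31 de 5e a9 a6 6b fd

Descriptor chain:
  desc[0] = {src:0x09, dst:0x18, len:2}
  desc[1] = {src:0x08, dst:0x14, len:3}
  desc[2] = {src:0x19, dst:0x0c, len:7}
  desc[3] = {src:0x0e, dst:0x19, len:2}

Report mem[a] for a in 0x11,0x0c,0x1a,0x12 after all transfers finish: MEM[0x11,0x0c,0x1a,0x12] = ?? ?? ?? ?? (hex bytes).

[0] 0x09->0x18 len=2 : 82 8c
[1] 0x08->0x14 len=3 : 94 82 8c
[2] 0x19->0x0c len=7 : 8c de 5e a9 a6 6b fd
[3] 0x0e->0x19 len=2 : 5e a9
query mem[0x11]=0x6b, mem[0x0c]=0x8c, mem[0x1a]=0xa9, mem[0x12]=0xfd

MEM[0x11,0x0c,0x1a,0x12] = 6b 8c a9 fd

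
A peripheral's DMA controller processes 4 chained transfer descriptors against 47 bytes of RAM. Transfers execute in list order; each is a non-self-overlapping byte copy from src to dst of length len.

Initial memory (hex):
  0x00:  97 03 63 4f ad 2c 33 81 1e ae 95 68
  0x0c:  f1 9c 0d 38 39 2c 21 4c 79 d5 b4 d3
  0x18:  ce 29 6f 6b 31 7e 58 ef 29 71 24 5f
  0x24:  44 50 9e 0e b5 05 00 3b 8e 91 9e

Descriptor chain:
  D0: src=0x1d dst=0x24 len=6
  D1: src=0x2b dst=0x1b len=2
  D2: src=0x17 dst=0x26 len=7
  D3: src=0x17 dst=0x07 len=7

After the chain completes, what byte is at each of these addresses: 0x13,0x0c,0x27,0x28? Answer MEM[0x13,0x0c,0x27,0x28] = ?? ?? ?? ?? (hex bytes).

[0] 0x1d->0x24 len=6 : 7e 58 ef 29 71 24
[1] 0x2b->0x1b len=2 : 3b 8e
[2] 0x17->0x26 len=7 : d3 ce 29 6f 3b 8e 7e
[3] 0x17->0x07 len=7 : d3 ce 29 6f 3b 8e 7e
query mem[0x13]=0x4c, mem[0x0c]=0x8e, mem[0x27]=0xce, mem[0x28]=0x29

MEM[0x13,0x0c,0x27,0x28] = 4c 8e ce 29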